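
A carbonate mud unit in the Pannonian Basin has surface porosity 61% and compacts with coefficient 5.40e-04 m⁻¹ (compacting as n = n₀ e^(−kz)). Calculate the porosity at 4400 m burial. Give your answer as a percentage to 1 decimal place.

5.7%

Working in km (1 km = 1000 m; k in km⁻¹ = k in m⁻¹ × 1000):
n = n₀·exp(−k·z) = 0.61 × exp(−0.54 × 4.4) = 0.61 × exp(−2.376)
  = 0.61 × 0.0929 = 0.0567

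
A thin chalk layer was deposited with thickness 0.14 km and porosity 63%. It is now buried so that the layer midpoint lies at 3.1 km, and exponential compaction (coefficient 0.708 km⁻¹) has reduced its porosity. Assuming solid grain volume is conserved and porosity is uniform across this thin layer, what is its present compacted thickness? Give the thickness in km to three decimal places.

Porosity at 3.1 km: φ = 0.63·exp(−0.708×3.1) = 0.0702
Solid-volume conservation: h(1−φ) = h₀(1−φ₀) ⇒ h = h₀·(1−φ₀)/(1−φ)
h = 0.14 × (1 − 0.63)/(1 − 0.0702) = 0.14 × 0.3979 = 0.0557 km

0.056 km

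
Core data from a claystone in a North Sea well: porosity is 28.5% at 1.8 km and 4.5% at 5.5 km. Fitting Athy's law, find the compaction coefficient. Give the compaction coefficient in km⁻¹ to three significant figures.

0.499 km⁻¹

Athy: φ(z) = φ₀ e^(−kz) ⇒ φ₁/φ₂ = e^{k(z₂−z₁)} ⇒ k = ln(φ₁/φ₂)/(z₂−z₁)
k = ln(0.285/0.045) / (5.5 − 1.8) = ln(6.333) / 3.7 = 1.8458 / 3.7 = 0.4989 km⁻¹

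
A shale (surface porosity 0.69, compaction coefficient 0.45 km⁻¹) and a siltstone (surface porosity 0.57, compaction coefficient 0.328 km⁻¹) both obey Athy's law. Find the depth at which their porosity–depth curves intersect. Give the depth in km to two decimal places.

1.57 km

Set φ₀ₐ e^(−kₐZ) = φ₀ᵦ e^(−kᵦZ) ⇒ ln(φ₀ₐ/φ₀ᵦ) = (kₐ − kᵦ)·Z
Z = ln(0.69/0.57) / (0.45 − 0.328) = 0.1911 / 0.122 = 1.566 km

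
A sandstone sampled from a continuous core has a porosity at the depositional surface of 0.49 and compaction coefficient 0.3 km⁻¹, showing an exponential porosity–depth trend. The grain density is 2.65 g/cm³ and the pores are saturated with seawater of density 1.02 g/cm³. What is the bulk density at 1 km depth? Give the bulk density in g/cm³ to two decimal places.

2.06 g/cm³

Porosity at depth: φ = 0.49·exp(−0.3×1) = 0.49×0.7408 = 0.3630
Bulk density: ρ_b = (1−φ)ρ_g + φ·ρ_f = 0.6370×2.65 + 0.3630×1.02
       = 1.688 + 0.370 = 2.058 g/cm³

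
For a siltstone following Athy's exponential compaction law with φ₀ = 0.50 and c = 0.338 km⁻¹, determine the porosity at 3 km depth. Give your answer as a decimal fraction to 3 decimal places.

0.181

φ = φ₀·exp(−c·z) = 0.5 × exp(−0.338 × 3) = 0.5 × exp(−1.014)
  = 0.5 × 0.3628 = 0.1814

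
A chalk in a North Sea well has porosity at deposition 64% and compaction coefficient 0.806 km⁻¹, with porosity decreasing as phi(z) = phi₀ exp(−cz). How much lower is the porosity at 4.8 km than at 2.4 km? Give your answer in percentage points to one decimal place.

7.9 percentage points

phi(2.4) = 0.64·e^(−0.806×2.4) = 0.0925
phi(4.8) = 0.64·e^(−0.806×4.8) = 0.0134
Δphi = 0.0925 − 0.0134 = 0.0791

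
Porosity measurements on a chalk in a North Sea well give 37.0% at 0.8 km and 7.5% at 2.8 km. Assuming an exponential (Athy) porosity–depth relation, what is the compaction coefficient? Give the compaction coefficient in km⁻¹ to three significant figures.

0.798 km⁻¹

Athy: n(Z) = n₀ e^(−cZ) ⇒ n₁/n₂ = e^{c(Z₂−Z₁)} ⇒ c = ln(n₁/n₂)/(Z₂−Z₁)
c = ln(0.37/0.075) / (2.8 − 0.8) = ln(4.933) / 2 = 1.5960 / 2 = 0.798 km⁻¹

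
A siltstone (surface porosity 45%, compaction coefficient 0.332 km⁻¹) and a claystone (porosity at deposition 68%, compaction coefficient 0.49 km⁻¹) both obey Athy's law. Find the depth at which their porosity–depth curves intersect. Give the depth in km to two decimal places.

Set φ₀ₐ e^(−βₐz) = φ₀ᵦ e^(−βᵦz) ⇒ ln(φ₀ₐ/φ₀ᵦ) = (βₐ − βᵦ)·z
z = ln(0.45/0.68) / (0.332 − 0.49) = -0.4128 / -0.158 = 2.613 km

2.61 km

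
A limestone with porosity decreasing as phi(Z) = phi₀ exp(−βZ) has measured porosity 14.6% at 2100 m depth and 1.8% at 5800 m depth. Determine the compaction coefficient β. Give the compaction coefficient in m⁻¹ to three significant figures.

Working in km (1 km = 1000 m; β in km⁻¹ = β in m⁻¹ × 1000):
Athy: phi(Z) = phi₀ e^(−βZ) ⇒ phi₁/phi₂ = e^{β(Z₂−Z₁)} ⇒ β = ln(phi₁/phi₂)/(Z₂−Z₁)
β = ln(0.146/0.018) / (5.8 − 2.1) = ln(8.111) / 3.7 = 2.0932 / 3.7 = 0.5657 km⁻¹

0.000566 m⁻¹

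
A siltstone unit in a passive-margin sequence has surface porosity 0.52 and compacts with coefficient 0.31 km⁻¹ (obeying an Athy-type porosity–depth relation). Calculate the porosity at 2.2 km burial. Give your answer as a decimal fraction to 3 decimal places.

0.263

φ = φ₀·exp(−c·z) = 0.52 × exp(−0.31 × 2.2) = 0.52 × exp(−0.682)
  = 0.52 × 0.5056 = 0.2629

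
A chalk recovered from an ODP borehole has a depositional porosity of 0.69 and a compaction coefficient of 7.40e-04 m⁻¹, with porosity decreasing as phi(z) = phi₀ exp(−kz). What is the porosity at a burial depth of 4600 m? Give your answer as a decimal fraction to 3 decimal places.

0.023

Working in km (1 km = 1000 m; k in km⁻¹ = k in m⁻¹ × 1000):
phi = phi₀·exp(−k·z) = 0.69 × exp(−0.74 × 4.6) = 0.69 × exp(−3.404)
  = 0.69 × 0.0332 = 0.0229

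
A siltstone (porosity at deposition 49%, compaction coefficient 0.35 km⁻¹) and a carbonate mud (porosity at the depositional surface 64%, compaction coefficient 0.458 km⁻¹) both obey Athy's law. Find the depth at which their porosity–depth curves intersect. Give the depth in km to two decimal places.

Set n₀ₐ e^(−βₐd) = n₀ᵦ e^(−βᵦd) ⇒ ln(n₀ₐ/n₀ᵦ) = (βₐ − βᵦ)·d
d = ln(0.49/0.64) / (0.35 − 0.458) = -0.2671 / -0.108 = 2.473 km

2.47 km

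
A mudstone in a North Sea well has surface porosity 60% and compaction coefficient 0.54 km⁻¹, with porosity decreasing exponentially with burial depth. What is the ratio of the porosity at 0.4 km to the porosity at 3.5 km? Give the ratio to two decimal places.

5.33

n(z₁)/n(z₂) = e^(−k·z₁)/e^(−k·z₂) = e^{k(z₂−z₁)}
= exp(0.54 × 3.1) = exp(1.674) = 5.3335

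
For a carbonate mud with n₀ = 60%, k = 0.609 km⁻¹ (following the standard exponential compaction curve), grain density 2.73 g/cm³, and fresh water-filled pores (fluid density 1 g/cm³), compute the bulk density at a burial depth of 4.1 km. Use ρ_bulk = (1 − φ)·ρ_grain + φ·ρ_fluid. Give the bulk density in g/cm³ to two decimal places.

2.64 g/cm³

Porosity at depth: n = 0.6·exp(−0.609×4.1) = 0.6×0.0823 = 0.0494
Bulk density: ρ_b = (1−n)ρ_g + n·ρ_f = 0.9506×2.73 + 0.0494×1
       = 2.595 + 0.049 = 2.645 g/cm³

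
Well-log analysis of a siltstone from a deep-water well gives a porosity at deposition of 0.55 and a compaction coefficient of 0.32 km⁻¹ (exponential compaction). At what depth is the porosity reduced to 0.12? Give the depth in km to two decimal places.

Invert Athy's law: Z = ln(phi₀/phi) / k
Z = ln(0.55/0.12) / 0.32 = ln(4.583) / 0.32 = 1.5224 / 0.32 = 4.758 km

4.76 km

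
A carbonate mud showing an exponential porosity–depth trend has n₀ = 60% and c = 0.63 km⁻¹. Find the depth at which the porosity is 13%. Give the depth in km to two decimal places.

2.43 km

Invert Athy's law: d = ln(n₀/n) / c
d = ln(0.6/0.13) / 0.63 = ln(4.615) / 0.63 = 1.5294 / 0.63 = 2.428 km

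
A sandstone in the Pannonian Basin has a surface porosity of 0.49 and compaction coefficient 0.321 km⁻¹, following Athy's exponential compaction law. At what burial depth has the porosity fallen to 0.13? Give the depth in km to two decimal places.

4.13 km

Invert Athy's law: Z = ln(phi₀/phi) / k
Z = ln(0.49/0.13) / 0.321 = ln(3.769) / 0.321 = 1.3269 / 0.321 = 4.134 km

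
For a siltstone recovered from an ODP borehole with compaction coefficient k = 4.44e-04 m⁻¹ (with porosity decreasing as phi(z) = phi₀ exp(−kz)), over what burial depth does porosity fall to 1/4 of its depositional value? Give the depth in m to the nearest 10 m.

3120 m

Working in km (1 km = 1000 m; k in km⁻¹ = k in m⁻¹ × 1000):
phi/phi₀ = 1/4 ⇒ exp(−k·z) = 1/4 ⇒ z = ln(4) / k
z = 1.3863 / 0.444 = 3.122 km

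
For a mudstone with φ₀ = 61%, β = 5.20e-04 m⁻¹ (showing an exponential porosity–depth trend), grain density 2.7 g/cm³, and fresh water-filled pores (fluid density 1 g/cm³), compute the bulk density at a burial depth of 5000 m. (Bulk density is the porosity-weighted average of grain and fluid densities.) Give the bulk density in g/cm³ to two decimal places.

2.62 g/cm³

Working in km (1 km = 1000 m; β in km⁻¹ = β in m⁻¹ × 1000):
Porosity at depth: φ = 0.61·exp(−0.52×5) = 0.61×0.0743 = 0.0453
Bulk density: ρ_b = (1−φ)ρ_g + φ·ρ_f = 0.9547×2.7 + 0.0453×1
       = 2.578 + 0.045 = 2.623 g/cm³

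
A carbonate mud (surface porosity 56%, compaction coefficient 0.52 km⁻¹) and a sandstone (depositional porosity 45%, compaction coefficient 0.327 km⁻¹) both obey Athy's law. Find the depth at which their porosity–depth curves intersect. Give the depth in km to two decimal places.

1.13 km

Set phi₀ₐ e^(−kₐZ) = phi₀ᵦ e^(−kᵦZ) ⇒ ln(phi₀ₐ/phi₀ᵦ) = (kₐ − kᵦ)·Z
Z = ln(0.56/0.45) / (0.52 − 0.327) = 0.2187 / 0.193 = 1.133 km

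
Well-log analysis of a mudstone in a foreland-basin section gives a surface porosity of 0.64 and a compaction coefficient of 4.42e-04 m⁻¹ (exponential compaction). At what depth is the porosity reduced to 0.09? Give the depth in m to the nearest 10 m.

Working in km (1 km = 1000 m; c in km⁻¹ = c in m⁻¹ × 1000):
Invert Athy's law: Z = ln(n₀/n) / c
Z = ln(0.64/0.09) / 0.442 = ln(7.111) / 0.442 = 1.9617 / 0.442 = 4.438 km

4440 m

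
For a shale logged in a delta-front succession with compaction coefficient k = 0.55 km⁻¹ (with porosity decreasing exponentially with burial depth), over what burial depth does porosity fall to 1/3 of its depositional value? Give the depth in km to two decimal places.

2.00 km

phi/phi₀ = 1/3 ⇒ exp(−k·d) = 1/3 ⇒ d = ln(3) / k
d = 1.0986 / 0.55 = 1.997 km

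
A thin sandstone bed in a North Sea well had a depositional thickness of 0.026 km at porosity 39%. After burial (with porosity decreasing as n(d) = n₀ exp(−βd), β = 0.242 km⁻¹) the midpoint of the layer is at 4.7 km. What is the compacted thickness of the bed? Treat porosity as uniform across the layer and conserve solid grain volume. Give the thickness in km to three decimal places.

0.018 km

Porosity at 4.7 km: n = 0.39·exp(−0.242×4.7) = 0.1251
Solid-volume conservation: h(1−n) = h₀(1−n₀) ⇒ h = h₀·(1−n₀)/(1−n)
h = 0.026 × (1 − 0.39)/(1 − 0.1251) = 0.026 × 0.6972 = 0.0181 km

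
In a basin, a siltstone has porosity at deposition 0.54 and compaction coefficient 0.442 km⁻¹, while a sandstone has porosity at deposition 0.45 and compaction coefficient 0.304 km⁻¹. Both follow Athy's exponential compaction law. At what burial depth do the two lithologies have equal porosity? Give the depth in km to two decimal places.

1.32 km

Set n₀ₐ e^(−βₐz) = n₀ᵦ e^(−βᵦz) ⇒ ln(n₀ₐ/n₀ᵦ) = (βₐ − βᵦ)·z
z = ln(0.54/0.45) / (0.442 − 0.304) = 0.1823 / 0.138 = 1.321 km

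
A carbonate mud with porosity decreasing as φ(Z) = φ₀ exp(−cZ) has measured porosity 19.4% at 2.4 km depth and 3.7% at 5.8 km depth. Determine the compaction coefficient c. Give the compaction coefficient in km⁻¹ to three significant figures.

0.487 km⁻¹

Athy: φ(Z) = φ₀ e^(−cZ) ⇒ φ₁/φ₂ = e^{c(Z₂−Z₁)} ⇒ c = ln(φ₁/φ₂)/(Z₂−Z₁)
c = ln(0.194/0.037) / (5.8 − 2.4) = ln(5.243) / 3.4 = 1.6569 / 3.4 = 0.4873 km⁻¹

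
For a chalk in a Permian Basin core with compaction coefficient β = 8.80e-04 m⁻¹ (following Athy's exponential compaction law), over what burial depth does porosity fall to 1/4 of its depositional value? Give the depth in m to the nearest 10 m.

1580 m

Working in km (1 km = 1000 m; β in km⁻¹ = β in m⁻¹ × 1000):
n/n₀ = 1/4 ⇒ exp(−β·Z) = 1/4 ⇒ Z = ln(4) / β
Z = 1.3863 / 0.88 = 1.575 km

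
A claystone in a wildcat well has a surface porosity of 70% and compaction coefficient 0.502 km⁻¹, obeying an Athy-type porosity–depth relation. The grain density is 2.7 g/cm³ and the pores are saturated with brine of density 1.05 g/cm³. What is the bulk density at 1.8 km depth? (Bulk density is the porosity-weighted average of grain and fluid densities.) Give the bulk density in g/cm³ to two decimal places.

Porosity at depth: phi = 0.7·exp(−0.502×1.8) = 0.7×0.4051 = 0.2836
Bulk density: ρ_b = (1−phi)ρ_g + phi·ρ_f = 0.7164×2.7 + 0.2836×1.05
       = 1.934 + 0.298 = 2.232 g/cm³

2.23 g/cm³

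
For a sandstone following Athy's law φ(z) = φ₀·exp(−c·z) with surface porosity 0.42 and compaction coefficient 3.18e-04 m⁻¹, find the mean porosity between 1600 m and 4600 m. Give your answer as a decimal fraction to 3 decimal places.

Working in km (1 km = 1000 m; c in km⁻¹ = c in m⁻¹ × 1000):
⟨φ⟩ = (1/(z₂−z₁)) ∫ φ₀ e^(−cz) dz = φ₀·(e^(−c·z₁) − e^(−c·z₂)) / (c·(z₂−z₁))
e^(−0.318×1.6) = 0.6012; e^(−0.318×4.6) = 0.2316
⟨φ⟩ = 0.42 × (0.6012 − 0.2316) / (0.318 × 3) = 0.42 × 0.3875 = 0.1627

0.163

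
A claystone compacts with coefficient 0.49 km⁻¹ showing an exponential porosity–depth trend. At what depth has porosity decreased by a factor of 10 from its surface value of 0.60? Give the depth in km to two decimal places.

4.70 km

phi/phi₀ = 1/10 ⇒ exp(−c·z) = 1/10 ⇒ z = ln(10) / c
z = 2.3026 / 0.49 = 4.699 km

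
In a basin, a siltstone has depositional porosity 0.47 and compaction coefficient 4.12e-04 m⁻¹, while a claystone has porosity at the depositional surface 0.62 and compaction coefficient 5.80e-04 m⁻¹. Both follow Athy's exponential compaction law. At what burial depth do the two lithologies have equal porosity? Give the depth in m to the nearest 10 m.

Working in km (1 km = 1000 m; c in km⁻¹ = c in m⁻¹ × 1000):
Set φ₀ₐ e^(−cₐd) = φ₀ᵦ e^(−cᵦd) ⇒ ln(φ₀ₐ/φ₀ᵦ) = (cₐ − cᵦ)·d
d = ln(0.47/0.62) / (0.412 − 0.58) = -0.2770 / -0.168 = 1.649 km

1650 m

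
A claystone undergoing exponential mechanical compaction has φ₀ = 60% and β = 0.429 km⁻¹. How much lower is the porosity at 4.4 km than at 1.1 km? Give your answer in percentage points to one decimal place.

φ(1.1) = 0.6·e^(−0.429×1.1) = 0.3743
φ(4.4) = 0.6·e^(−0.429×4.4) = 0.0909
Δφ = 0.3743 − 0.0909 = 0.2834

28.3 percentage points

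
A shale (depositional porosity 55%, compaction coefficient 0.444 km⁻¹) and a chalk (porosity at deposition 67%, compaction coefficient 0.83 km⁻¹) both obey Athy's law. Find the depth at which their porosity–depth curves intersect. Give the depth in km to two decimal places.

Set phi₀ₐ e^(−cₐZ) = phi₀ᵦ e^(−cᵦZ) ⇒ ln(phi₀ₐ/phi₀ᵦ) = (cₐ − cᵦ)·Z
Z = ln(0.55/0.67) / (0.444 − 0.83) = -0.1974 / -0.386 = 0.511 km

0.51 km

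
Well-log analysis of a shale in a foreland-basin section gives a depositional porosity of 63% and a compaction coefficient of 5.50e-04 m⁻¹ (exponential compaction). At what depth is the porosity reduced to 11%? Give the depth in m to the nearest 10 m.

Working in km (1 km = 1000 m; c in km⁻¹ = c in m⁻¹ × 1000):
Invert Athy's law: Z = ln(n₀/n) / c
Z = ln(0.63/0.11) / 0.55 = ln(5.727) / 0.55 = 1.7452 / 0.55 = 3.173 km

3170 m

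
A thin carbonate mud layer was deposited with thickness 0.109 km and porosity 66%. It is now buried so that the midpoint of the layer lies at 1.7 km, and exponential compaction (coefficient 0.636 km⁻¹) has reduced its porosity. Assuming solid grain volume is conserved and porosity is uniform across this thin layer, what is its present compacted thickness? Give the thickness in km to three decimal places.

Porosity at 1.7 km: phi = 0.66·exp(−0.636×1.7) = 0.2239
Solid-volume conservation: h(1−phi) = h₀(1−phi₀) ⇒ h = h₀·(1−phi₀)/(1−phi)
h = 0.109 × (1 − 0.66)/(1 − 0.2239) = 0.109 × 0.4381 = 0.0477 km

0.048 km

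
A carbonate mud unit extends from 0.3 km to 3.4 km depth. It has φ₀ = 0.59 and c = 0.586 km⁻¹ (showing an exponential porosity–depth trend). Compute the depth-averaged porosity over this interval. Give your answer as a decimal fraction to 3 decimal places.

0.228

⟨φ⟩ = (1/(z₂−z₁)) ∫ φ₀ e^(−cz) dz = φ₀·(e^(−c·z₁) − e^(−c·z₂)) / (c·(z₂−z₁))
e^(−0.586×0.3) = 0.8388; e^(−0.586×3.4) = 0.1364
⟨φ⟩ = 0.59 × (0.8388 − 0.1364) / (0.586 × 3.1) = 0.59 × 0.3867 = 0.2281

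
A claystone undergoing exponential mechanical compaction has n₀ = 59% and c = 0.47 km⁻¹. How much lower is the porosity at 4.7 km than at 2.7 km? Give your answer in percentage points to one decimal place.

n(2.7) = 0.59·e^(−0.47×2.7) = 0.1659
n(4.7) = 0.59·e^(−0.47×4.7) = 0.0648
Δn = 0.1659 − 0.0648 = 0.1011

10.1 percentage points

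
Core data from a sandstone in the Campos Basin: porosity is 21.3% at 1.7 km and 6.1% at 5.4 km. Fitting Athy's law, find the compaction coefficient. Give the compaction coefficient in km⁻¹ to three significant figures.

0.338 km⁻¹

Athy: phi(z) = phi₀ e^(−kz) ⇒ phi₁/phi₂ = e^{k(z₂−z₁)} ⇒ k = ln(phi₁/phi₂)/(z₂−z₁)
k = ln(0.213/0.061) / (5.4 − 1.7) = ln(3.492) / 3.7 = 1.2504 / 3.7 = 0.338 km⁻¹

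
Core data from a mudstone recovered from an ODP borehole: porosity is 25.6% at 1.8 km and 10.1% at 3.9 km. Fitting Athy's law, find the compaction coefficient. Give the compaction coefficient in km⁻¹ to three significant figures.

0.443 km⁻¹

Athy: φ(Z) = φ₀ e^(−βZ) ⇒ φ₁/φ₂ = e^{β(Z₂−Z₁)} ⇒ β = ln(φ₁/φ₂)/(Z₂−Z₁)
β = ln(0.256/0.101) / (3.9 − 1.8) = ln(2.535) / 2.1 = 0.9301 / 2.1 = 0.4429 km⁻¹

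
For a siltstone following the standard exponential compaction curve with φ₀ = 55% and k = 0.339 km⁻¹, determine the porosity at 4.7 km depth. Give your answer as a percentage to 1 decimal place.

φ = φ₀·exp(−k·Z) = 0.55 × exp(−0.339 × 4.7) = 0.55 × exp(−1.593)
  = 0.55 × 0.2033 = 0.1118

11.2%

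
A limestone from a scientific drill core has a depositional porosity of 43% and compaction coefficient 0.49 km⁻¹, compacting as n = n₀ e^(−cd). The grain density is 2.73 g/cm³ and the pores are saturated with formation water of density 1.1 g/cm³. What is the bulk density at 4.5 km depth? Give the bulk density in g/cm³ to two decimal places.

Porosity at depth: n = 0.43·exp(−0.49×4.5) = 0.43×0.1103 = 0.0474
Bulk density: ρ_b = (1−n)ρ_g + n·ρ_f = 0.9526×2.73 + 0.0474×1.1
       = 2.601 + 0.052 = 2.653 g/cm³

2.65 g/cm³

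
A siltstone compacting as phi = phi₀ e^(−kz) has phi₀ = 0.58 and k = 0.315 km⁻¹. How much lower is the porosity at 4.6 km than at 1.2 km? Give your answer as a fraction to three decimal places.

phi(1.2) = 0.58·e^(−0.315×1.2) = 0.3974
phi(4.6) = 0.58·e^(−0.315×4.6) = 0.1362
Δphi = 0.3974 − 0.1362 = 0.2612

0.261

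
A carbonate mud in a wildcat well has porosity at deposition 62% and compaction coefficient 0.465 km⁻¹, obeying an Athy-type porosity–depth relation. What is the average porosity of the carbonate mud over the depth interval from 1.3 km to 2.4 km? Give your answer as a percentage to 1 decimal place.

26.5%

⟨phi⟩ = (1/(z₂−z₁)) ∫ phi₀ e^(−βz) dz = phi₀·(e^(−β·z₁) − e^(−β·z₂)) / (β·(z₂−z₁))
e^(−0.465×1.3) = 0.5463; e^(−0.465×2.4) = 0.3276
⟨phi⟩ = 0.62 × (0.5463 − 0.3276) / (0.465 × 1.1) = 0.62 × 0.4277 = 0.2652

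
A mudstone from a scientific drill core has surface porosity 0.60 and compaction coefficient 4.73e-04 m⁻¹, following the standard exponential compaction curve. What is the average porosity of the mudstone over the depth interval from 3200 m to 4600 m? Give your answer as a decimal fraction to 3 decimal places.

0.097

Working in km (1 km = 1000 m; k in km⁻¹ = k in m⁻¹ × 1000):
⟨n⟩ = (1/(Z₂−Z₁)) ∫ n₀ e^(−kZ) dZ = n₀·(e^(−k·Z₁) − e^(−k·Z₂)) / (k·(Z₂−Z₁))
e^(−0.473×3.2) = 0.2201; e^(−0.473×4.6) = 0.1135
⟨n⟩ = 0.6 × (0.2201 − 0.1135) / (0.473 × 1.4) = 0.6 × 0.1610 = 0.0966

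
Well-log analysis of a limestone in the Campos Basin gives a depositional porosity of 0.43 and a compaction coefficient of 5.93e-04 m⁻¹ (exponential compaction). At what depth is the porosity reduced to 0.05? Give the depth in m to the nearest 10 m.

3630 m

Working in km (1 km = 1000 m; k in km⁻¹ = k in m⁻¹ × 1000):
Invert Athy's law: z = ln(phi₀/phi) / k
z = ln(0.43/0.05) / 0.593 = ln(8.6) / 0.593 = 2.1518 / 0.593 = 3.629 km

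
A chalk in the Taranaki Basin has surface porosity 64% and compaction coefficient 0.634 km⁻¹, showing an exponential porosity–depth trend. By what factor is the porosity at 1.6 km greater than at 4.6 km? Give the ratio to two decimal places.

6.70

n(d₁)/n(d₂) = e^(−k·d₁)/e^(−k·d₂) = e^{k(d₂−d₁)}
= exp(0.634 × 3) = exp(1.902) = 6.6993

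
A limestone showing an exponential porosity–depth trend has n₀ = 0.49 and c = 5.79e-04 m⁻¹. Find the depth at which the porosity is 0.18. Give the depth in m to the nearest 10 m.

Working in km (1 km = 1000 m; c in km⁻¹ = c in m⁻¹ × 1000):
Invert Athy's law: z = ln(n₀/n) / c
z = ln(0.49/0.18) / 0.579 = ln(2.722) / 0.579 = 1.0014 / 0.579 = 1.730 km

1730 m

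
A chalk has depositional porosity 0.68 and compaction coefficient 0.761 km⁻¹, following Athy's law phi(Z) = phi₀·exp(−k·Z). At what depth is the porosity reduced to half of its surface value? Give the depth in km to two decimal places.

phi/phi₀ = 1/2 ⇒ exp(−k·Z) = 1/2 ⇒ Z = ln(2) / k
Z = 0.6931 / 0.761 = 0.911 km

0.91 km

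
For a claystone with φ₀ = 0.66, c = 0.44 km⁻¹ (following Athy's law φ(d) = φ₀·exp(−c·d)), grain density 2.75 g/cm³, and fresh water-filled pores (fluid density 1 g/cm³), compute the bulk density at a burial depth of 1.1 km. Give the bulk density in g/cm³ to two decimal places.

Porosity at depth: φ = 0.66·exp(−0.44×1.1) = 0.66×0.6163 = 0.4068
Bulk density: ρ_b = (1−φ)ρ_g + φ·ρ_f = 0.5932×2.75 + 0.4068×1
       = 1.631 + 0.407 = 2.038 g/cm³

2.04 g/cm³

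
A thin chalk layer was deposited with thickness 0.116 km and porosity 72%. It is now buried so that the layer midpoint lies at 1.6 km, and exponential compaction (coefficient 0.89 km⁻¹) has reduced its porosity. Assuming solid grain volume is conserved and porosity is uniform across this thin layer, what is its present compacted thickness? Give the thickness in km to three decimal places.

0.039 km

Porosity at 1.6 km: n = 0.72·exp(−0.89×1.6) = 0.1733
Solid-volume conservation: h(1−n) = h₀(1−n₀) ⇒ h = h₀·(1−n₀)/(1−n)
h = 0.116 × (1 − 0.72)/(1 − 0.1733) = 0.116 × 0.3387 = 0.0393 km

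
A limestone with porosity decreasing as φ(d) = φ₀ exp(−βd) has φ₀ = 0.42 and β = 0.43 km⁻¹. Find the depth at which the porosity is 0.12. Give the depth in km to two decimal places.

Invert Athy's law: d = ln(φ₀/φ) / β
d = ln(0.42/0.12) / 0.43 = ln(3.5) / 0.43 = 1.2528 / 0.43 = 2.913 km

2.91 km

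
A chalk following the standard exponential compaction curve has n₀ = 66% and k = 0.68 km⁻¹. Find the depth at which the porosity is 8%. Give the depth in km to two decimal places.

3.10 km

Invert Athy's law: Z = ln(n₀/n) / k
Z = ln(0.66/0.08) / 0.68 = ln(8.25) / 0.68 = 2.1102 / 0.68 = 3.103 km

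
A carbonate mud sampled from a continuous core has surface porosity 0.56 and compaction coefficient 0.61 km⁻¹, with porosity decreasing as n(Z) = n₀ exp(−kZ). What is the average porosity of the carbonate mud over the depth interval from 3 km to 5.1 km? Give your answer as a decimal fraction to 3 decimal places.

0.051

⟨n⟩ = (1/(Z₂−Z₁)) ∫ n₀ e^(−kZ) dZ = n₀·(e^(−k·Z₁) − e^(−k·Z₂)) / (k·(Z₂−Z₁))
e^(−0.61×3) = 0.1604; e^(−0.61×5.1) = 0.0446
⟨n⟩ = 0.56 × (0.1604 − 0.0446) / (0.61 × 2.1) = 0.56 × 0.0904 = 0.0506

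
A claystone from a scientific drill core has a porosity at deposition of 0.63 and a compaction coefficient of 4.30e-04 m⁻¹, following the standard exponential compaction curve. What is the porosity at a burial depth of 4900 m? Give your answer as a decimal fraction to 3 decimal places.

0.077

Working in km (1 km = 1000 m; β in km⁻¹ = β in m⁻¹ × 1000):
phi = phi₀·exp(−β·Z) = 0.63 × exp(−0.43 × 4.9) = 0.63 × exp(−2.107)
  = 0.63 × 0.1216 = 0.0766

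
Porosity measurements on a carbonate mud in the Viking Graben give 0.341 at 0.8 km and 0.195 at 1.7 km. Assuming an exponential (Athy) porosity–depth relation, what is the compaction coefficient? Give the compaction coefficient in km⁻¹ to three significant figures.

0.621 km⁻¹

Athy: n(Z) = n₀ e^(−kZ) ⇒ n₁/n₂ = e^{k(Z₂−Z₁)} ⇒ k = ln(n₁/n₂)/(Z₂−Z₁)
k = ln(0.341/0.195) / (1.7 − 0.8) = ln(1.749) / 0.9 = 0.5589 / 0.9 = 0.621 km⁻¹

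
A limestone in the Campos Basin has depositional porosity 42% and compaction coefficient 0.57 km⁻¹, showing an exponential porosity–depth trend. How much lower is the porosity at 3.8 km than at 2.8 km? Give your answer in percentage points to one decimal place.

3.7 percentage points

n(2.8) = 0.42·e^(−0.57×2.8) = 0.0851
n(3.8) = 0.42·e^(−0.57×3.8) = 0.0481
Δn = 0.0851 − 0.0481 = 0.0370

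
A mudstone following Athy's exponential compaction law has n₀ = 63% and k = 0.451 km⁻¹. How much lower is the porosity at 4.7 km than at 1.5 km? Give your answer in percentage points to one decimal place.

24.5 percentage points

n(1.5) = 0.63·e^(−0.451×1.5) = 0.3203
n(4.7) = 0.63·e^(−0.451×4.7) = 0.0756
Δn = 0.3203 − 0.0756 = 0.2446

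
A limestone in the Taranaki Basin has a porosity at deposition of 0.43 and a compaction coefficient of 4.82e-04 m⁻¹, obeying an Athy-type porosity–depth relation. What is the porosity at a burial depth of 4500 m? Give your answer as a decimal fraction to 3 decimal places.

Working in km (1 km = 1000 m; k in km⁻¹ = k in m⁻¹ × 1000):
phi = phi₀·exp(−k·d) = 0.43 × exp(−0.482 × 4.5) = 0.43 × exp(−2.169)
  = 0.43 × 0.1143 = 0.0491

0.049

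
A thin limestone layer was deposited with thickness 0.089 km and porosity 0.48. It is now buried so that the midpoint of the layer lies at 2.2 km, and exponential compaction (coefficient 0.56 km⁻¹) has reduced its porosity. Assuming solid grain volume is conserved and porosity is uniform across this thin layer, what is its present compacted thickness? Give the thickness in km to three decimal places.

Porosity at 2.2 km: φ = 0.48·exp(−0.56×2.2) = 0.1400
Solid-volume conservation: h(1−φ) = h₀(1−φ₀) ⇒ h = h₀·(1−φ₀)/(1−φ)
h = 0.089 × (1 − 0.48)/(1 − 0.1400) = 0.089 × 0.6047 = 0.0538 km

0.054 km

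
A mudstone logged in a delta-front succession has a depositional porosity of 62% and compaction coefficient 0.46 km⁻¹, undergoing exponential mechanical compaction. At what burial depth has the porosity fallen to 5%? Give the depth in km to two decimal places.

5.47 km

Invert Athy's law: d = ln(phi₀/phi) / k
d = ln(0.62/0.05) / 0.46 = ln(12.4) / 0.46 = 2.5177 / 0.46 = 5.473 km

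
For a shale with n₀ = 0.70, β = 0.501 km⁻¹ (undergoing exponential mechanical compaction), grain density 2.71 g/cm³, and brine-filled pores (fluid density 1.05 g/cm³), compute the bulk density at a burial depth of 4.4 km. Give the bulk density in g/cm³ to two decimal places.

Porosity at depth: n = 0.7·exp(−0.501×4.4) = 0.7×0.1103 = 0.0772
Bulk density: ρ_b = (1−n)ρ_g + n·ρ_f = 0.9228×2.71 + 0.0772×1.05
       = 2.501 + 0.081 = 2.582 g/cm³

2.58 g/cm³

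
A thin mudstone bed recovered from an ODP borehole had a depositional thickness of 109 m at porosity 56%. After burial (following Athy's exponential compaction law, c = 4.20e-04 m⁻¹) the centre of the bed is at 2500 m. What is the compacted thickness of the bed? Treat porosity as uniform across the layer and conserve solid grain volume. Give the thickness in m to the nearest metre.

60 m

Working in km (1 km = 1000 m; c in km⁻¹ = c in m⁻¹ × 1000):
Porosity at 2.5 km: phi = 0.56·exp(−0.42×2.5) = 0.1960
Solid-volume conservation: h(1−phi) = h₀(1−phi₀) ⇒ h = h₀·(1−phi₀)/(1−phi)
h = 0.109 × (1 − 0.56)/(1 − 0.1960) = 0.109 × 0.5472 = 0.0596 km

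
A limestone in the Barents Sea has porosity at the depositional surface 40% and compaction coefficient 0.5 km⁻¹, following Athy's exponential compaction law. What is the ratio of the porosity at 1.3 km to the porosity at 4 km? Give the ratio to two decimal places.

3.86

φ(Z₁)/φ(Z₂) = e^(−k·Z₁)/e^(−k·Z₂) = e^{k(Z₂−Z₁)}
= exp(0.5 × 2.7) = exp(1.35) = 3.8574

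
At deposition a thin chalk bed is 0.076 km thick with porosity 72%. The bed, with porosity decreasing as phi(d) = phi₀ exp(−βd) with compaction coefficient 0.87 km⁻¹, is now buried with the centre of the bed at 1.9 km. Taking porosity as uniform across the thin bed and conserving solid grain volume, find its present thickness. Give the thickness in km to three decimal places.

0.025 km

Porosity at 1.9 km: phi = 0.72·exp(−0.87×1.9) = 0.1379
Solid-volume conservation: h(1−phi) = h₀(1−phi₀) ⇒ h = h₀·(1−phi₀)/(1−phi)
h = 0.076 × (1 − 0.72)/(1 − 0.1379) = 0.076 × 0.3248 = 0.0247 km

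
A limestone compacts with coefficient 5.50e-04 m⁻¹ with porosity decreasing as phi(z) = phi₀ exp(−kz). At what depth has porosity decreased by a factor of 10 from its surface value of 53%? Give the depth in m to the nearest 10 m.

4190 m

Working in km (1 km = 1000 m; k in km⁻¹ = k in m⁻¹ × 1000):
phi/phi₀ = 1/10 ⇒ exp(−k·z) = 1/10 ⇒ z = ln(10) / k
z = 2.3026 / 0.55 = 4.187 km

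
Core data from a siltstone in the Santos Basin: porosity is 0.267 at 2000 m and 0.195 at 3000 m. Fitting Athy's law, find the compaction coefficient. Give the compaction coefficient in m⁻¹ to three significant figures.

Working in km (1 km = 1000 m; β in km⁻¹ = β in m⁻¹ × 1000):
Athy: n(Z) = n₀ e^(−βZ) ⇒ n₁/n₂ = e^{β(Z₂−Z₁)} ⇒ β = ln(n₁/n₂)/(Z₂−Z₁)
β = ln(0.267/0.195) / (3 − 2) = ln(1.369) / 1 = 0.3142 / 1 = 0.3142 km⁻¹

0.000314 m⁻¹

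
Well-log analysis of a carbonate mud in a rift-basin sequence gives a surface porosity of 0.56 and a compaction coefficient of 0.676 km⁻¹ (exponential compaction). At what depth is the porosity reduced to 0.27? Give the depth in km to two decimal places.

1.08 km

Invert Athy's law: z = ln(n₀/n) / β
z = ln(0.56/0.27) / 0.676 = ln(2.074) / 0.676 = 0.7295 / 0.676 = 1.079 km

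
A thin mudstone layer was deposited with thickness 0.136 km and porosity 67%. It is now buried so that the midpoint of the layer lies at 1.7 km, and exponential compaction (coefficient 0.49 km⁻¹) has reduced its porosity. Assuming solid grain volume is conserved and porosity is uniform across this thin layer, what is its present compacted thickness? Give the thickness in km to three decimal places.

Porosity at 1.7 km: phi = 0.67·exp(−0.49×1.7) = 0.2913
Solid-volume conservation: h(1−phi) = h₀(1−phi₀) ⇒ h = h₀·(1−phi₀)/(1−phi)
h = 0.136 × (1 − 0.67)/(1 − 0.2913) = 0.136 × 0.4656 = 0.0633 km

0.063 km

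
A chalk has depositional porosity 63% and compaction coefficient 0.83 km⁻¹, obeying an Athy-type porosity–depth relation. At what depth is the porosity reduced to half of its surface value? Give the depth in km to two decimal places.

0.84 km

φ/φ₀ = 1/2 ⇒ exp(−β·z) = 1/2 ⇒ z = ln(2) / β
z = 0.6931 / 0.83 = 0.835 km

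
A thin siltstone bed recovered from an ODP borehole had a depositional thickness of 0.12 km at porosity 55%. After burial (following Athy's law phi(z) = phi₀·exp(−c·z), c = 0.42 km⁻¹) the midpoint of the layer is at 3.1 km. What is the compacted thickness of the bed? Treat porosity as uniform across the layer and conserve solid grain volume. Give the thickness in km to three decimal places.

Porosity at 3.1 km: phi = 0.55·exp(−0.42×3.1) = 0.1496
Solid-volume conservation: h(1−phi) = h₀(1−phi₀) ⇒ h = h₀·(1−phi₀)/(1−phi)
h = 0.12 × (1 − 0.55)/(1 − 0.1496) = 0.12 × 0.5292 = 0.0635 km

0.063 km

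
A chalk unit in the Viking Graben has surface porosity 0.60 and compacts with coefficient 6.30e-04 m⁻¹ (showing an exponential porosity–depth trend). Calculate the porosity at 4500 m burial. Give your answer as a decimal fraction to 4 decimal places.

0.0352

Working in km (1 km = 1000 m; c in km⁻¹ = c in m⁻¹ × 1000):
φ = φ₀·exp(−c·z) = 0.6 × exp(−0.63 × 4.5) = 0.6 × exp(−2.835)
  = 0.6 × 0.0587 = 0.0352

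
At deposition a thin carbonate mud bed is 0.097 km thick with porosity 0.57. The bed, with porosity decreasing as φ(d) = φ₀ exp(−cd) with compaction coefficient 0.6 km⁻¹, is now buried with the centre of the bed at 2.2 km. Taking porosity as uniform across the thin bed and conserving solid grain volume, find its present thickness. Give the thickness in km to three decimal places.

Porosity at 2.2 km: φ = 0.57·exp(−0.6×2.2) = 0.1523
Solid-volume conservation: h(1−φ) = h₀(1−φ₀) ⇒ h = h₀·(1−φ₀)/(1−φ)
h = 0.097 × (1 − 0.57)/(1 − 0.1523) = 0.097 × 0.5072 = 0.0492 km

0.049 km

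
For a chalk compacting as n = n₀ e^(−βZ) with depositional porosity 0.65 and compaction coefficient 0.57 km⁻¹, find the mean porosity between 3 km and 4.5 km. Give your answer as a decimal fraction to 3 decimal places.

0.079

⟨n⟩ = (1/(Z₂−Z₁)) ∫ n₀ e^(−βZ) dZ = n₀·(e^(−β·Z₁) − e^(−β·Z₂)) / (β·(Z₂−Z₁))
e^(−0.57×3) = 0.1809; e^(−0.57×4.5) = 0.0769
⟨n⟩ = 0.65 × (0.1809 − 0.0769) / (0.57 × 1.5) = 0.65 × 0.1216 = 0.0790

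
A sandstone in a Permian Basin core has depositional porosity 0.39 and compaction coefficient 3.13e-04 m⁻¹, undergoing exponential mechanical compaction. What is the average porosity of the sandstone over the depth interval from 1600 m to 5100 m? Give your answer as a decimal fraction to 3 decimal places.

0.144

Working in km (1 km = 1000 m; β in km⁻¹ = β in m⁻¹ × 1000):
⟨phi⟩ = (1/(Z₂−Z₁)) ∫ phi₀ e^(−βZ) dZ = phi₀·(e^(−β·Z₁) − e^(−β·Z₂)) / (β·(Z₂−Z₁))
e^(−0.313×1.6) = 0.6060; e^(−0.313×5.1) = 0.2026
⟨phi⟩ = 0.39 × (0.6060 − 0.2026) / (0.313 × 3.5) = 0.39 × 0.3682 = 0.1436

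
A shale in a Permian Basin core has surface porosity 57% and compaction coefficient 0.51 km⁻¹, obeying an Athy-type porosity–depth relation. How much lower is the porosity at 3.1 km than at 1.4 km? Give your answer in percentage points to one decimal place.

φ(1.4) = 0.57·e^(−0.51×1.4) = 0.2791
φ(3.1) = 0.57·e^(−0.51×3.1) = 0.1173
Δφ = 0.2791 − 0.1173 = 0.1618

16.2 percentage points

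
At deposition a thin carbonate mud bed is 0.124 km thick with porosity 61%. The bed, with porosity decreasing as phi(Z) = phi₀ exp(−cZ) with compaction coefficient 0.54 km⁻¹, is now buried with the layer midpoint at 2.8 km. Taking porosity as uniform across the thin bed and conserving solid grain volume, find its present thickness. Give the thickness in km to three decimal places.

0.056 km

Porosity at 2.8 km: phi = 0.61·exp(−0.54×2.8) = 0.1345
Solid-volume conservation: h(1−phi) = h₀(1−phi₀) ⇒ h = h₀·(1−phi₀)/(1−phi)
h = 0.124 × (1 − 0.61)/(1 − 0.1345) = 0.124 × 0.4506 = 0.0559 km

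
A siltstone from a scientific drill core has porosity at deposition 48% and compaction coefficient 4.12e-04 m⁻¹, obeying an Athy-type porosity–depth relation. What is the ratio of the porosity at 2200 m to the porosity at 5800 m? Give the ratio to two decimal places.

4.41

Working in km (1 km = 1000 m; β in km⁻¹ = β in m⁻¹ × 1000):
n(d₁)/n(d₂) = e^(−β·d₁)/e^(−β·d₂) = e^{β(d₂−d₁)}
= exp(0.412 × 3.6) = exp(1.483) = 4.4070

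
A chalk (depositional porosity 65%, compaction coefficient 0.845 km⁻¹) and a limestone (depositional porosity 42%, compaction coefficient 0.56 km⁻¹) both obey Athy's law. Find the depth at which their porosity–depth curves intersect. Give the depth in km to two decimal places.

1.53 km

Set n₀ₐ e^(−kₐz) = n₀ᵦ e^(−kᵦz) ⇒ ln(n₀ₐ/n₀ᵦ) = (kₐ − kᵦ)·z
z = ln(0.65/0.42) / (0.845 − 0.56) = 0.4367 / 0.285 = 1.532 km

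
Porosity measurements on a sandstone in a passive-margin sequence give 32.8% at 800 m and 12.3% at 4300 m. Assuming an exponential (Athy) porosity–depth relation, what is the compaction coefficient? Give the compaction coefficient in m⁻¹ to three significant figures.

Working in km (1 km = 1000 m; c in km⁻¹ = c in m⁻¹ × 1000):
Athy: φ(d) = φ₀ e^(−cd) ⇒ φ₁/φ₂ = e^{c(d₂−d₁)} ⇒ c = ln(φ₁/φ₂)/(d₂−d₁)
c = ln(0.328/0.123) / (4.3 − 0.8) = ln(2.667) / 3.5 = 0.9808 / 3.5 = 0.2802 km⁻¹

0.000280 m⁻¹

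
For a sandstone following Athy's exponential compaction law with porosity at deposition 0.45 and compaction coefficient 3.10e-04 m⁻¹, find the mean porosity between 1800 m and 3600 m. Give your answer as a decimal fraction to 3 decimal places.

0.197

Working in km (1 km = 1000 m; β in km⁻¹ = β in m⁻¹ × 1000):
⟨phi⟩ = (1/(d₂−d₁)) ∫ phi₀ e^(−βd) dd = phi₀·(e^(−β·d₁) − e^(−β·d₂)) / (β·(d₂−d₁))
e^(−0.31×1.8) = 0.5724; e^(−0.31×3.6) = 0.3276
⟨phi⟩ = 0.45 × (0.5724 − 0.3276) / (0.31 × 1.8) = 0.45 × 0.4386 = 0.1974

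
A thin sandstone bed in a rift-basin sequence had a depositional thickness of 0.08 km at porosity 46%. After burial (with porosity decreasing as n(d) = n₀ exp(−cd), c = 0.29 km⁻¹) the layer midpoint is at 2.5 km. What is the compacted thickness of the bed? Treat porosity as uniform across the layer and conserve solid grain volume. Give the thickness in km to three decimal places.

0.056 km

Porosity at 2.5 km: n = 0.46·exp(−0.29×2.5) = 0.2228
Solid-volume conservation: h(1−n) = h₀(1−n₀) ⇒ h = h₀·(1−n₀)/(1−n)
h = 0.08 × (1 − 0.46)/(1 − 0.2228) = 0.08 × 0.6948 = 0.0556 km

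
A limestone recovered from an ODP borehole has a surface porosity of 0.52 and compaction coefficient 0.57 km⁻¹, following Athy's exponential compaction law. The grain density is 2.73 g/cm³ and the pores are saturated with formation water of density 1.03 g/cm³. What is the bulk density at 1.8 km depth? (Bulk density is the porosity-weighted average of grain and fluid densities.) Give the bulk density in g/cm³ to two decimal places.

Porosity at depth: phi = 0.52·exp(−0.57×1.8) = 0.52×0.3584 = 0.1864
Bulk density: ρ_b = (1−phi)ρ_g + phi·ρ_f = 0.8136×2.73 + 0.1864×1.03
       = 2.221 + 0.192 = 2.413 g/cm³

2.41 g/cm³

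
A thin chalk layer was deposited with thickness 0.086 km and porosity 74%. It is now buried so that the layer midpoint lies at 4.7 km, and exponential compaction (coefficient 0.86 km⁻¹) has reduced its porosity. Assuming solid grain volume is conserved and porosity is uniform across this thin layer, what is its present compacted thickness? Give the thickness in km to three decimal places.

0.023 km

Porosity at 4.7 km: n = 0.74·exp(−0.86×4.7) = 0.0130
Solid-volume conservation: h(1−n) = h₀(1−n₀) ⇒ h = h₀·(1−n₀)/(1−n)
h = 0.086 × (1 − 0.74)/(1 − 0.0130) = 0.086 × 0.2634 = 0.0227 km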